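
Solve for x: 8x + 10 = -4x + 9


Starting with: 8x + 10 = -4x + 9
Move all x terms to left: (8 + 4)x = 9 - 10
Simplify: 12x = -1
Divide both sides by 12: x = -1/12

x = -1/12


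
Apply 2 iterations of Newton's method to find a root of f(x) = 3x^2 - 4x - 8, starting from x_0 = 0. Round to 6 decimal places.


Newton's method: x_(n+1) = x_n - f(x_n)/f'(x_n)
f(x) = 3x^2 - 4x - 8
f'(x) = 6x - 4

Iteration 1:
  f(0.000000) = -8.000000
  f'(0.000000) = -4.000000
  x_1 = 0.000000 - (-8.000000)/(-4.000000) = -2.000000

Iteration 2:
  f(-2.000000) = 12.000000
  f'(-2.000000) = -16.000000
  x_2 = -2.000000 - (12.000000)/(-16.000000) = -1.250000

x_2 = -1.250000


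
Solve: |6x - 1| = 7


An absolute value equation |expr| = 7 gives two cases:
Case 1: 6x - 1 = 7
  6x = 8, so x = 4/3
Case 2: 6x - 1 = -7
  6x = -6, so x = -1

x = -1, x = 4/3


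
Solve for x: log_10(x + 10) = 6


Convert to exponential form: x + 10 = 10^6 = 1000000
x = 1000000 - 10 = 999990
Check: log_10(999990 + 10) = log_10(1000000) = log_10(1000000) = 6 ✓

x = 999990


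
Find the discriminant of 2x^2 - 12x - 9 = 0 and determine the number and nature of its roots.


For ax^2 + bx + c = 0, discriminant D = b^2 - 4ac
Here a = 2, b = -12, c = -9
D = (-12)^2 - 4(2)(-9) = 144 + 72 = 216

D = 216 > 0 but not a perfect square
The equation has 2 distinct real irrational roots.

Discriminant = 216, 2 distinct real irrational roots


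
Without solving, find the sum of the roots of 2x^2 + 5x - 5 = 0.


By Vieta's formulas for ax^2 + bx + c = 0:
  Sum of roots = -b/a
  Product of roots = c/a

Here a = 2, b = 5, c = -5
Sum = -(5)/2 = -5/2
Product = -5/2 = -5/2

Sum = -5/2


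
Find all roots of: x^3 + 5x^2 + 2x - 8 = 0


Let p(x) = x^3 + 5x^2 + 2x - 8. By the rational root theorem (leading coefficient 1), any rational root is an integer divisor of 8: try ±1, ±2, ... in turn.
Test x = 1: value = 0 ✓, so (x - 1) is a factor.
Synthetic division by (x - 1): bring down 1; 1(1) + 5 = 6; 6(1) + 2 = 8; 8(1) - 8 = 0 → quotient x^2 + 6x + 8, remainder 0.
Solve the quadratic x^2 + 6x + 8 = 0: discriminant = 6^2 - 4(1)(8) = 36 - 32 = 4.
sqrt(4) = 2, so x = (-6 ± 2)/2: x = -2 or x = -4.
Collecting all roots found:

x = -4, x = -2, x = 1


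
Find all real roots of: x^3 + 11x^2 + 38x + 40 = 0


Let p(x) = x^3 + 11x^2 + 38x + 40. By the rational root theorem (leading coefficient 1), any rational root is an integer divisor of 40: try ±1, ±2, ... in turn.
Test x = 1: value = 90 ≠ 0.
Test x = -1: value = 12 ≠ 0.
Test x = 2: value = 168 ≠ 0.
Test x = -2: value = 0 ✓, so (x + 2) is a factor.
Synthetic division by (x + 2): bring down 1; 1(-2) + 11 = 9; 9(-2) + 38 = 20; 20(-2) + 40 = 0 → quotient x^2 + 9x + 20, remainder 0.
Solve the quadratic x^2 + 9x + 20 = 0: discriminant = 9^2 - 4(1)(20) = 81 - 80 = 1.
sqrt(1) = 1, so x = (-9 ± 1)/2: x = -4 or x = -5.

x = -5, x = -4, x = -2


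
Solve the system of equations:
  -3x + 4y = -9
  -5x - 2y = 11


Using Cramer's rule:
Determinant D = (-3)(-2) - (-5)(4) = 6 + 20 = 26
Dx = (-9)(-2) - (11)(4) = 18 - 44 = -26
Dy = (-3)(11) - (-5)(-9) = -33 - 45 = -78
x = Dx/D = -26/26 = -1
y = Dy/D = -78/26 = -3

x = -1, y = -3


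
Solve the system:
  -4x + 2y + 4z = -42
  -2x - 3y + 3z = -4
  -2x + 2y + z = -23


Using Cramer's rule. Expand each determinant along the first row.
D  = (-4)*[(-3)*1 - 3*2] - 2*[(-2)*1 - 3*(-2)] + 4*[(-2)*2 - (-3)*(-2)]
  = (-4)*(-9) - 2*(4) + 4*(-10) = -12
Dx = (-42)*[(-3)*1 - 3*2] - 2*[(-4)*1 - 3*(-23)] + 4*[(-4)*2 - (-3)*(-23)]
  = (-42)*(-9) - 2*(65) + 4*(-77) = -60
Dy = (-4)*[(-4)*1 - 3*(-23)] - (-42)*[(-2)*1 - 3*(-2)] + 4*[(-2)*(-23) - (-4)*(-2)]
  = (-4)*(65) - (-42)*(4) + 4*(38) = 60
Dz = (-4)*[(-3)*(-23) - (-4)*2] - 2*[(-2)*(-23) - (-4)*(-2)] + (-42)*[(-2)*2 - (-3)*(-2)]
  = (-4)*(77) - 2*(38) + (-42)*(-10) = 36
x = Dx/D = -60/-12 = 5, y = Dy/D = 60/-12 = -5, z = Dz/D = 36/-12 = -3
Check eq1: (-4)(5) + (2)(-5) + (4)(-3) = -42 = -42 ✓
Check eq2: (-2)(5) + (-3)(-5) + (3)(-3) = -4 = -4 ✓
Check eq3: (-2)(5) + (2)(-5) + (1)(-3) = -23 = -23 ✓

x = 5, y = -5, z = -3


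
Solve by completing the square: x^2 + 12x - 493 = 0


Start: x^2 + 12x - 493 = 0
Move constant: x^2 + 12x = 493
Half of 12 is 6, squared is 36
Add 36 to both sides: x^2 + 12x + 36 = 529
(x + 6)^2 = 529
x + 6 = ±23
x = -6 + 23 = 17 or x = -6 - 23 = -29

x = -29, x = 17


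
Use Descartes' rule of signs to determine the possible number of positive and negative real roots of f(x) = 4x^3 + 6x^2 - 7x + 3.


Descartes' rule of signs:

For positive roots, count sign changes in f(x) = 4x^3 + 6x^2 - 7x + 3:
Signs of coefficients: +, +, -, +
Number of sign changes: 2
Possible positive real roots: 2, 0

For negative roots, examine f(-x) = -4x^3 + 6x^2 + 7x + 3:
Signs of coefficients: -, +, +, +
Number of sign changes: 1
Possible negative real roots: 1

Positive roots: 2 or 0; Negative roots: 1


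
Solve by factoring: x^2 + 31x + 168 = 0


We need two numbers that multiply to 168 and add to 31.
Those numbers are 7 and 24 (since 7 * 24 = 168 and 7 + 24 = 31).
So x^2 + 31x + 168 = (x + 7)(x + 24) = 0
Setting each factor to zero: x = -7 or x = -24

x = -24, x = -7


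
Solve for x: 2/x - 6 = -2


Subtract -6 from both sides: 2/x = 4
Multiply both sides by x: 2 = 4 * x
Divide by 4: x = 1/2

x = 1/2


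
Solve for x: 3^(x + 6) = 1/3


Express both sides with the same base.
1/3 = 3^(-1)
Since the bases match, equate exponents: x + 6 = -1
So x = -1 - (6) = -7

x = -7


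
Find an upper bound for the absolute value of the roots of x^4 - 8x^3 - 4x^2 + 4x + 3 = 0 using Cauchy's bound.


Cauchy's bound: all roots r satisfy |r| <= 1 + max(|a_i/a_n|) for i = 0,...,n-1
where a_n is the leading coefficient.

Coefficients: [1, -8, -4, 4, 3]
Leading coefficient a_n = 1
Ratios |a_i/a_n|: 8, 4, 4, 3
Maximum ratio: 8
Cauchy's bound: |r| <= 1 + 8 = 9

Upper bound = 9


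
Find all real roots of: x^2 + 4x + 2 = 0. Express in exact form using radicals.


Using the quadratic formula: x = (-b ± sqrt(b^2 - 4ac)) / (2a)
Here a = 1, b = 4, c = 2
Discriminant = b^2 - 4ac = 4^2 - 4(1)(2) = 16 - 8 = 8
Since discriminant = 8 > 0, there are two real roots.
x = (-4 ± 2*sqrt(2)) / 2
Simplifying: x = -2 ± sqrt(2)
Numerically: x ≈ -0.5858 or x ≈ -3.4142

x = -2 + sqrt(2) or x = -2 - sqrt(2)


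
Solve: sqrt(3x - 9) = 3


Square both sides: 3x - 9 = 3^2 = 9
3x = 9 + 9 = 18
x = 6
Check: sqrt(3*6 - 9) = sqrt(9) = 3 ✓

x = 6


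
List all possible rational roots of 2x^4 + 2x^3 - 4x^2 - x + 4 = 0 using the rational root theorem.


Rational root theorem: possible roots are ±p/q where:
  p divides the constant term (4): p ∈ {1, 2, 4}
  q divides the leading coefficient (2): q ∈ {1, 2}

All possible rational roots: -4, -2, -1, -1/2, 1/2, 1, 2, 4

-4, -2, -1, -1/2, 1/2, 1, 2, 4


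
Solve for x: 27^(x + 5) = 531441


Express both sides with the same base.
531441 = 27^4
Since the bases match, equate exponents: x + 5 = 4
So x = 4 - (5) = -1

x = -1


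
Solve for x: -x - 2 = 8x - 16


Starting with: -x - 2 = 8x - 16
Move all x terms to left: (-1 - 8)x = -16 + 2
Simplify: -9x = -14
Divide both sides by -9: x = 14/9

x = 14/9


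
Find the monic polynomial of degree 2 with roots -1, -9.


A monic polynomial with roots -1, -9 is:
p(x) = (x + 1)(x + 9)
After multiplying by (x + 1): x + 1
After multiplying by (x + 9): x^2 + 10x + 9

x^2 + 10x + 9


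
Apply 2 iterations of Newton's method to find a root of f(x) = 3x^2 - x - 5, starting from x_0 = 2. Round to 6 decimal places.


Newton's method: x_(n+1) = x_n - f(x_n)/f'(x_n)
f(x) = 3x^2 - x - 5
f'(x) = 6x - 1

Iteration 1:
  f(2.000000) = 5.000000
  f'(2.000000) = 11.000000
  x_1 = 2.000000 - (5.000000)/(11.000000) = 1.545455

Iteration 2:
  f(1.545455) = 0.619835
  f'(1.545455) = 8.272727
  x_2 = 1.545455 - (0.619835)/(8.272727) = 1.470529

x_2 = 1.470529


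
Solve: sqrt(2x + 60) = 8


Square both sides: 2x + 60 = 8^2 = 64
2x = 64 - 60 = 4
x = 2
Check: sqrt(2*2 + 60) = sqrt(64) = 8 ✓

x = 2


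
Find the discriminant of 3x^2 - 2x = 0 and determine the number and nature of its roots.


For ax^2 + bx + c = 0, discriminant D = b^2 - 4ac
Here a = 3, b = -2, c = 0
D = (-2)^2 - 4(3)(0) = 4 - 0 = 4

D = 4 > 0 and is a perfect square (sqrt = 2)
The equation has 2 distinct real rational roots.

Discriminant = 4, 2 distinct real rational roots


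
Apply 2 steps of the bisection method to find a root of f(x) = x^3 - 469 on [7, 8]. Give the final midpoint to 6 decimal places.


f(x) = x^3 - 469
f(7) = -126 < 0
f(8) = 43 > 0

Step 1: midpoint = (7.000000 + 8.000000)/2 = 7.500000
  f(7.500000) = -47.125000
  f(mid) < 0, so root is in [7.500000, 8.000000]

Step 2: midpoint = (7.500000 + 8.000000)/2 = 7.750000
  f(7.750000) = -3.515625
  f(mid) < 0, so root is in [7.750000, 8.000000]

midpoint = 7.750000


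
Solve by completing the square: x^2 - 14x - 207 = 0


Start: x^2 - 14x - 207 = 0
Move constant: x^2 - 14x = 207
Half of -14 is -7, squared is 49
Add 49 to both sides: x^2 - 14x + 49 = 256
(x - 7)^2 = 256
x - 7 = ±16
x = 7 + 16 = 23 or x = 7 - 16 = -9

x = -9, x = 23


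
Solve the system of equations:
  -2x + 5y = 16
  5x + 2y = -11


Using Cramer's rule:
Determinant D = (-2)(2) - (5)(5) = -4 - 25 = -29
Dx = (16)(2) - (-11)(5) = 32 + 55 = 87
Dy = (-2)(-11) - (5)(16) = 22 - 80 = -58
x = Dx/D = 87/-29 = -3
y = Dy/D = -58/-29 = 2

x = -3, y = 2


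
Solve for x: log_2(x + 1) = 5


Convert to exponential form: x + 1 = 2^5 = 32
x = 32 - 1 = 31
Check: log_2(31 + 1) = log_2(32) = log_2(32) = 5 ✓

x = 31


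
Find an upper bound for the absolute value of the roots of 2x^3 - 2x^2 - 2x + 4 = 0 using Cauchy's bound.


Cauchy's bound: all roots r satisfy |r| <= 1 + max(|a_i/a_n|) for i = 0,...,n-1
where a_n is the leading coefficient.

Coefficients: [2, -2, -2, 4]
Leading coefficient a_n = 2
Ratios |a_i/a_n|: 1, 1, 2
Maximum ratio: 2
Cauchy's bound: |r| <= 1 + 2 = 3

Upper bound = 3


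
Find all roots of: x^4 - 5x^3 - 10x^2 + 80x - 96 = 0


Let p(x) = x^4 - 5x^3 - 10x^2 + 80x - 96. By the rational root theorem (leading coefficient 1), any rational root is an integer divisor of 96: try ±1, ±2, ... in turn.
Test x = 1: value = -30 ≠ 0.
Test x = -1: value = -180 ≠ 0.
Test x = 2: value = 0 ✓, so (x - 2) is a factor.
Synthetic division by (x - 2): bring down 1; 1(2) - 5 = -3; (-3)(2) - 10 = -16; (-16)(2) + 80 = 48; 48(2) - 96 = 0 → quotient x^3 - 3x^2 - 16x + 48, remainder 0.
Continue with the quotient x^3 - 3x^2 - 16x + 48 (candidates must divide 48; re-test x = 2 first in case it repeats).
Test x = 2: value = 12 ≠ 0.
Test x = -2: value = 60 ≠ 0.
Test x = 3: value = 0 ✓, so (x - 3) is a factor.
Synthetic division by (x - 3): bring down 1; 1(3) - 3 = 0; 0(3) - 16 = -16; (-16)(3) + 48 = 0 → quotient x^2 - 16, remainder 0.
Solve the quadratic x^2 - 16 = 0: discriminant = 0^2 - 4(1)(-16) = 0 + 64 = 64.
sqrt(64) = 8, so x = (0 ± 8)/2: x = 4 or x = -4.
Collecting all roots found:

x = -4, x = 2, x = 3, x = 4


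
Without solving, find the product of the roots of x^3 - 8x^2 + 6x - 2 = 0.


By Vieta's formulas for x^3 + bx^2 + cx + d = 0:
  r1 + r2 + r3 = -b/a = 8
  r1*r2 + r1*r3 + r2*r3 = c/a = 6
  r1*r2*r3 = -d/a = 2


Product = 2


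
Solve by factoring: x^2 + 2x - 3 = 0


We need two numbers that multiply to -3 and add to 2.
Those numbers are 3 and -1 (since 3 * (-1) = -3 and 3 + (-1) = 2).
So x^2 + 2x - 3 = (x + 3)(x - 1) = 0
Setting each factor to zero: x = -3 or x = 1

x = -3, x = 1


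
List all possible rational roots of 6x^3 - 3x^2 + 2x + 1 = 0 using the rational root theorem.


Rational root theorem: possible roots are ±p/q where:
  p divides the constant term (1): p ∈ {1}
  q divides the leading coefficient (6): q ∈ {1, 2, 3, 6}

All possible rational roots: -1, -1/2, -1/3, -1/6, 1/6, 1/3, 1/2, 1

-1, -1/2, -1/3, -1/6, 1/6, 1/3, 1/2, 1


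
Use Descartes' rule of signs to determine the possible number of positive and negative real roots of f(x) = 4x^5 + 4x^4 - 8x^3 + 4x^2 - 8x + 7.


Descartes' rule of signs:

For positive roots, count sign changes in f(x) = 4x^5 + 4x^4 - 8x^3 + 4x^2 - 8x + 7:
Signs of coefficients: +, +, -, +, -, +
Number of sign changes: 4
Possible positive real roots: 4, 2, 0

For negative roots, examine f(-x) = -4x^5 + 4x^4 + 8x^3 + 4x^2 + 8x + 7:
Signs of coefficients: -, +, +, +, +, +
Number of sign changes: 1
Possible negative real roots: 1

Positive roots: 4 or 2 or 0; Negative roots: 1


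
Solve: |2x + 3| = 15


An absolute value equation |expr| = 15 gives two cases:
Case 1: 2x + 3 = 15
  2x = 12, so x = 6
Case 2: 2x + 3 = -15
  2x = -18, so x = -9

x = -9, x = 6


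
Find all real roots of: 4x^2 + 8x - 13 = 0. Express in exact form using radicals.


Using the quadratic formula: x = (-b ± sqrt(b^2 - 4ac)) / (2a)
Here a = 4, b = 8, c = -13
Discriminant = b^2 - 4ac = 8^2 - 4(4)(-13) = 64 + 208 = 272
Since discriminant = 272 > 0, there are two real roots.
x = (-8 ± 4*sqrt(17)) / 8
Simplifying: x = (-2 ± sqrt(17)) / 2
Numerically: x ≈ 1.0616 or x ≈ -3.0616

x = (-2 + sqrt(17)) / 2 or x = (-2 - sqrt(17)) / 2


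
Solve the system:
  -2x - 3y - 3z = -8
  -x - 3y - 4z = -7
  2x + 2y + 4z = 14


Using Cramer's rule. Expand each determinant along the first row.
D  = (-2)*[(-3)*4 - (-4)*2] - (-3)*[(-1)*4 - (-4)*2] + (-3)*[(-1)*2 - (-3)*2]
  = (-2)*(-4) - (-3)*(4) + (-3)*(4) = 8
Dx = (-8)*[(-3)*4 - (-4)*2] - (-3)*[(-7)*4 - (-4)*14] + (-3)*[(-7)*2 - (-3)*14]
  = (-8)*(-4) - (-3)*(28) + (-3)*(28) = 32
Dy = (-2)*[(-7)*4 - (-4)*14] - (-8)*[(-1)*4 - (-4)*2] + (-3)*[(-1)*14 - (-7)*2]
  = (-2)*(28) - (-8)*(4) + (-3)*(0) = -24
Dz = (-2)*[(-3)*14 - (-7)*2] - (-3)*[(-1)*14 - (-7)*2] + (-8)*[(-1)*2 - (-3)*2]
  = (-2)*(-28) - (-3)*(0) + (-8)*(4) = 24
x = Dx/D = 32/8 = 4, y = Dy/D = -24/8 = -3, z = Dz/D = 24/8 = 3
Check eq1: (-2)(4) + (-3)(-3) + (-3)(3) = -8 = -8 ✓
Check eq2: (-1)(4) + (-3)(-3) + (-4)(3) = -7 = -7 ✓
Check eq3: (2)(4) + (2)(-3) + (4)(3) = 14 = 14 ✓

x = 4, y = -3, z = 3


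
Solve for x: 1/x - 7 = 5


Subtract -7 from both sides: 1/x = 12
Multiply both sides by x: 1 = 12 * x
Divide by 12: x = 1/12

x = 1/12


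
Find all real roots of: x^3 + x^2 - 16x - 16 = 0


Let p(x) = x^3 + x^2 - 16x - 16. By the rational root theorem (leading coefficient 1), any rational root is an integer divisor of 16: try ±1, ±2, ... in turn.
Test x = 1: value = -30 ≠ 0.
Test x = -1: value = 0 ✓, so (x + 1) is a factor.
Synthetic division by (x + 1): bring down 1; 1(-1) + 1 = 0; 0(-1) - 16 = -16; (-16)(-1) - 16 = 0 → quotient x^2 - 16, remainder 0.
Solve the quadratic x^2 - 16 = 0: discriminant = 0^2 - 4(1)(-16) = 0 + 64 = 64.
sqrt(64) = 8, so x = (0 ± 8)/2: x = 4 or x = -4.

x = -4, x = -1, x = 4


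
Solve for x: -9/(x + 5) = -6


Multiply both sides by (x + 5): -9 = -6(x + 5)
Distribute: -9 = -6x - 30
-6x = -9 + 30 = 21
x = -7/2

x = -7/2


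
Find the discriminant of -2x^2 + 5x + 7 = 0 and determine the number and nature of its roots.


For ax^2 + bx + c = 0, discriminant D = b^2 - 4ac
Here a = -2, b = 5, c = 7
D = (5)^2 - 4(-2)(7) = 25 + 56 = 81

D = 81 > 0 and is a perfect square (sqrt = 9)
The equation has 2 distinct real rational roots.

Discriminant = 81, 2 distinct real rational roots


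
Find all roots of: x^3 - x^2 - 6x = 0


The constant term is 0, so x = 0 is a root. Factor out x:
  x^2 - x - 6 = 0
Solve the quadratic x^2 - x - 6 = 0: discriminant = (-1)^2 - 4(1)(-6) = 1 + 24 = 25.
sqrt(25) = 5, so x = (1 ± 5)/2: x = 3 or x = -2.
Collecting all roots found:

x = -2, x = 0, x = 3


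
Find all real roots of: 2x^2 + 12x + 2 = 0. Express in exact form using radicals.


Using the quadratic formula: x = (-b ± sqrt(b^2 - 4ac)) / (2a)
Here a = 2, b = 12, c = 2
Discriminant = b^2 - 4ac = 12^2 - 4(2)(2) = 144 - 16 = 128
Since discriminant = 128 > 0, there are two real roots.
x = (-12 ± 8*sqrt(2)) / 4
Simplifying: x = -3 ± 2*sqrt(2)
Numerically: x ≈ -0.1716 or x ≈ -5.8284

x = -3 + 2*sqrt(2) or x = -3 - 2*sqrt(2)


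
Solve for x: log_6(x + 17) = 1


Convert to exponential form: x + 17 = 6^1 = 6
x = 6 - 17 = -11
Check: log_6(-11 + 17) = log_6(6) = log_6(6) = 1 ✓

x = -11


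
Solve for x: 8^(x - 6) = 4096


Express both sides with the same base.
4096 = 8^4
Since the bases match, equate exponents: x - 6 = 4
So x = 4 - (-6) = 10

x = 10


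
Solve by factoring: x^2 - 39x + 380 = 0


We need two numbers that multiply to 380 and add to -39.
Those numbers are -19 and -20 (since (-19) * (-20) = 380 and (-19) + (-20) = -39).
So x^2 - 39x + 380 = (x - 19)(x - 20) = 0
Setting each factor to zero: x = 19 or x = 20

x = 19, x = 20


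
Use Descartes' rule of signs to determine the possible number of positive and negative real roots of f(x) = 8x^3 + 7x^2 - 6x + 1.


Descartes' rule of signs:

For positive roots, count sign changes in f(x) = 8x^3 + 7x^2 - 6x + 1:
Signs of coefficients: +, +, -, +
Number of sign changes: 2
Possible positive real roots: 2, 0

For negative roots, examine f(-x) = -8x^3 + 7x^2 + 6x + 1:
Signs of coefficients: -, +, +, +
Number of sign changes: 1
Possible negative real roots: 1

Positive roots: 2 or 0; Negative roots: 1


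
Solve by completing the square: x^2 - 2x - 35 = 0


Start: x^2 - 2x - 35 = 0
Move constant: x^2 - 2x = 35
Half of -2 is -1, squared is 1
Add 1 to both sides: x^2 - 2x + 1 = 36
(x - 1)^2 = 36
x - 1 = ±6
x = 1 + 6 = 7 or x = 1 - 6 = -5

x = -5, x = 7


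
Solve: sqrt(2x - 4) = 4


Square both sides: 2x - 4 = 4^2 = 16
2x = 16 + 4 = 20
x = 10
Check: sqrt(2*10 - 4) = sqrt(16) = 4 ✓

x = 10


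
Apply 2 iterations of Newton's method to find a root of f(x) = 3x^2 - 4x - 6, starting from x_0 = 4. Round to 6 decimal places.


Newton's method: x_(n+1) = x_n - f(x_n)/f'(x_n)
f(x) = 3x^2 - 4x - 6
f'(x) = 6x - 4

Iteration 1:
  f(4.000000) = 26.000000
  f'(4.000000) = 20.000000
  x_1 = 4.000000 - (26.000000)/(20.000000) = 2.700000

Iteration 2:
  f(2.700000) = 5.070000
  f'(2.700000) = 12.200000
  x_2 = 2.700000 - (5.070000)/(12.200000) = 2.284426

x_2 = 2.284426


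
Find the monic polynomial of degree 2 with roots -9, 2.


A monic polynomial with roots -9, 2 is:
p(x) = (x + 9)(x - 2)
After multiplying by (x + 9): x + 9
After multiplying by (x - 2): x^2 + 7x - 18

x^2 + 7x - 18


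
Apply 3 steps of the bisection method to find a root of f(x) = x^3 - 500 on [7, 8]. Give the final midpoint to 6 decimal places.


f(x) = x^3 - 500
f(7) = -157 < 0
f(8) = 12 > 0

Step 1: midpoint = (7.000000 + 8.000000)/2 = 7.500000
  f(7.500000) = -78.125000
  f(mid) < 0, so root is in [7.500000, 8.000000]

Step 2: midpoint = (7.500000 + 8.000000)/2 = 7.750000
  f(7.750000) = -34.515625
  f(mid) < 0, so root is in [7.750000, 8.000000]

Step 3: midpoint = (7.750000 + 8.000000)/2 = 7.875000
  f(7.875000) = -11.626953
  f(mid) < 0, so root is in [7.875000, 8.000000]

midpoint = 7.875000


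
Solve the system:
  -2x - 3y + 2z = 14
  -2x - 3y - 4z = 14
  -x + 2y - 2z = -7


Using Cramer's rule. Expand each determinant along the first row.
D  = (-2)*[(-3)*(-2) - (-4)*2] - (-3)*[(-2)*(-2) - (-4)*(-1)] + 2*[(-2)*2 - (-3)*(-1)]
  = (-2)*(14) - (-3)*(0) + 2*(-7) = -42
Dx = 14*[(-3)*(-2) - (-4)*2] - (-3)*[14*(-2) - (-4)*(-7)] + 2*[14*2 - (-3)*(-7)]
  = 14*(14) - (-3)*(-56) + 2*(7) = 42
Dy = (-2)*[14*(-2) - (-4)*(-7)] - 14*[(-2)*(-2) - (-4)*(-1)] + 2*[(-2)*(-7) - 14*(-1)]
  = (-2)*(-56) - 14*(0) + 2*(28) = 168
Dz = (-2)*[(-3)*(-7) - 14*2] - (-3)*[(-2)*(-7) - 14*(-1)] + 14*[(-2)*2 - (-3)*(-1)]
  = (-2)*(-7) - (-3)*(28) + 14*(-7) = 0
x = Dx/D = 42/-42 = -1, y = Dy/D = 168/-42 = -4, z = Dz/D = 0/-42 = 0
Check eq1: (-2)(-1) + (-3)(-4) + (2)(0) = 14 = 14 ✓
Check eq2: (-2)(-1) + (-3)(-4) + (-4)(0) = 14 = 14 ✓
Check eq3: (-1)(-1) + (2)(-4) + (-2)(0) = -7 = -7 ✓

x = -1, y = -4, z = 0


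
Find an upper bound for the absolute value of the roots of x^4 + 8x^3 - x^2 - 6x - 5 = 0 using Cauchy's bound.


Cauchy's bound: all roots r satisfy |r| <= 1 + max(|a_i/a_n|) for i = 0,...,n-1
where a_n is the leading coefficient.

Coefficients: [1, 8, -1, -6, -5]
Leading coefficient a_n = 1
Ratios |a_i/a_n|: 8, 1, 6, 5
Maximum ratio: 8
Cauchy's bound: |r| <= 1 + 8 = 9

Upper bound = 9


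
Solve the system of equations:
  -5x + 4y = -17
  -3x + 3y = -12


Using Cramer's rule:
Determinant D = (-5)(3) - (-3)(4) = -15 + 12 = -3
Dx = (-17)(3) - (-12)(4) = -51 + 48 = -3
Dy = (-5)(-12) - (-3)(-17) = 60 - 51 = 9
x = Dx/D = -3/-3 = 1
y = Dy/D = 9/-3 = -3

x = 1, y = -3


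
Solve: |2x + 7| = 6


An absolute value equation |expr| = 6 gives two cases:
Case 1: 2x + 7 = 6
  2x = -1, so x = -1/2
Case 2: 2x + 7 = -6
  2x = -13, so x = -13/2

x = -13/2, x = -1/2


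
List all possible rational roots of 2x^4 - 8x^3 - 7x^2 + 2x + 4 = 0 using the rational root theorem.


Rational root theorem: possible roots are ±p/q where:
  p divides the constant term (4): p ∈ {1, 2, 4}
  q divides the leading coefficient (2): q ∈ {1, 2}

All possible rational roots: -4, -2, -1, -1/2, 1/2, 1, 2, 4

-4, -2, -1, -1/2, 1/2, 1, 2, 4


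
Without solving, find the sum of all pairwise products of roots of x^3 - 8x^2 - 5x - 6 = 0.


By Vieta's formulas for x^3 + bx^2 + cx + d = 0:
  r1 + r2 + r3 = -b/a = 8
  r1*r2 + r1*r3 + r2*r3 = c/a = -5
  r1*r2*r3 = -d/a = 6


Sum of pairwise products = -5


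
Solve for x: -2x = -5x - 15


Starting with: -2x = -5x - 15
Move all x terms to left: (-2 + 5)x = -15 - 0
Simplify: 3x = -15
Divide both sides by 3: x = -5

x = -5


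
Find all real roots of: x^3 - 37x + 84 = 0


Let p(x) = x^3 - 37x + 84. By the rational root theorem (leading coefficient 1), any rational root is an integer divisor of 84: try ±1, ±2, ... in turn.
Test x = 1: value = 48 ≠ 0.
Test x = -1: value = 120 ≠ 0.
Test x = 2: value = 18 ≠ 0.
Test x = -2: value = 150 ≠ 0.
Test x = 3: value = 0 ✓, so (x - 3) is a factor.
Synthetic division by (x - 3): bring down 1; 1(3) + 0 = 3; 3(3) - 37 = -28; (-28)(3) + 84 = 0 → quotient x^2 + 3x - 28, remainder 0.
Solve the quadratic x^2 + 3x - 28 = 0: discriminant = 3^2 - 4(1)(-28) = 9 + 112 = 121.
sqrt(121) = 11, so x = (-3 ± 11)/2: x = 4 or x = -7.

x = -7, x = 3, x = 4


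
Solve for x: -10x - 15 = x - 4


Starting with: -10x - 15 = x - 4
Move all x terms to left: (-10 - 1)x = -4 + 15
Simplify: -11x = 11
Divide both sides by -11: x = -1

x = -1


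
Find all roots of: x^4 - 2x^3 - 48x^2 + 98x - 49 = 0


Let p(x) = x^4 - 2x^3 - 48x^2 + 98x - 49. By the rational root theorem (leading coefficient 1), any rational root is an integer divisor of 49: try ±1, ±2, ... in turn.
Test x = 1: value = 0 ✓, so (x - 1) is a factor.
Synthetic division by (x - 1): bring down 1; 1(1) - 2 = -1; (-1)(1) - 48 = -49; (-49)(1) + 98 = 49; 49(1) - 49 = 0 → quotient x^3 - x^2 - 49x + 49, remainder 0.
Continue with the quotient x^3 - x^2 - 49x + 49 (candidates must divide 49; re-test x = 1 first in case it repeats).
Test x = 1: value = 0 ✓, so (x - 1) is a factor.
Synthetic division by (x - 1): bring down 1; 1(1) - 1 = 0; 0(1) - 49 = -49; (-49)(1) + 49 = 0 → quotient x^2 - 49, remainder 0.
Solve the quadratic x^2 - 49 = 0: discriminant = 0^2 - 4(1)(-49) = 0 + 196 = 196.
sqrt(196) = 14, so x = (0 ± 14)/2: x = 7 or x = -7.
Collecting all roots found:

x = -7, x = 1 (multiplicity 2), x = 7


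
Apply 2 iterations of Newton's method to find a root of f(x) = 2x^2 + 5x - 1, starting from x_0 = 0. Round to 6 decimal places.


Newton's method: x_(n+1) = x_n - f(x_n)/f'(x_n)
f(x) = 2x^2 + 5x - 1
f'(x) = 4x + 5

Iteration 1:
  f(0.000000) = -1.000000
  f'(0.000000) = 5.000000
  x_1 = 0.000000 - (-1.000000)/(5.000000) = 0.200000

Iteration 2:
  f(0.200000) = 0.080000
  f'(0.200000) = 5.800000
  x_2 = 0.200000 - (0.080000)/(5.800000) = 0.186207

x_2 = 0.186207


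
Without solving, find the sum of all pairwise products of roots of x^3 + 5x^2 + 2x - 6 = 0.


By Vieta's formulas for x^3 + bx^2 + cx + d = 0:
  r1 + r2 + r3 = -b/a = -5
  r1*r2 + r1*r3 + r2*r3 = c/a = 2
  r1*r2*r3 = -d/a = 6


Sum of pairwise products = 2


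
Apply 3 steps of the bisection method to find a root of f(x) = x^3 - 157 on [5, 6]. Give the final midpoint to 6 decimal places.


f(x) = x^3 - 157
f(5) = -32 < 0
f(6) = 59 > 0

Step 1: midpoint = (5.000000 + 6.000000)/2 = 5.500000
  f(5.500000) = 9.375000
  f(mid) > 0, so root is in [5.000000, 5.500000]

Step 2: midpoint = (5.000000 + 5.500000)/2 = 5.250000
  f(5.250000) = -12.296875
  f(mid) < 0, so root is in [5.250000, 5.500000]

Step 3: midpoint = (5.250000 + 5.500000)/2 = 5.375000
  f(5.375000) = -1.712891
  f(mid) < 0, so root is in [5.375000, 5.500000]

midpoint = 5.375000


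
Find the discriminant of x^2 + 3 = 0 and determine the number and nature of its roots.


For ax^2 + bx + c = 0, discriminant D = b^2 - 4ac
Here a = 1, b = 0, c = 3
D = (0)^2 - 4(1)(3) = 0 - 12 = -12

D = -12 < 0
The equation has no real roots (2 complex conjugate roots).

Discriminant = -12, no real roots (2 complex conjugate roots)


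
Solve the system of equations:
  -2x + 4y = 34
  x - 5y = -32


Using Cramer's rule:
Determinant D = (-2)(-5) - (1)(4) = 10 - 4 = 6
Dx = (34)(-5) - (-32)(4) = -170 + 128 = -42
Dy = (-2)(-32) - (1)(34) = 64 - 34 = 30
x = Dx/D = -42/6 = -7
y = Dy/D = 30/6 = 5

x = -7, y = 5


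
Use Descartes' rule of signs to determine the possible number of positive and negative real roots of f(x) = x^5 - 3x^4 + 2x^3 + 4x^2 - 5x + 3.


Descartes' rule of signs:

For positive roots, count sign changes in f(x) = x^5 - 3x^4 + 2x^3 + 4x^2 - 5x + 3:
Signs of coefficients: +, -, +, +, -, +
Number of sign changes: 4
Possible positive real roots: 4, 2, 0

For negative roots, examine f(-x) = -x^5 - 3x^4 - 2x^3 + 4x^2 + 5x + 3:
Signs of coefficients: -, -, -, +, +, +
Number of sign changes: 1
Possible negative real roots: 1

Positive roots: 4 or 2 or 0; Negative roots: 1


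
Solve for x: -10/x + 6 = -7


Subtract 6 from both sides: -10/x = -13
Multiply both sides by x: -10 = -13 * x
Divide by -13: x = 10/13

x = 10/13


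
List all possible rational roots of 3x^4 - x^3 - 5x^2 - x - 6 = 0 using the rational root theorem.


Rational root theorem: possible roots are ±p/q where:
  p divides the constant term (-6): p ∈ {1, 2, 3, 6}
  q divides the leading coefficient (3): q ∈ {1, 3}

All possible rational roots: -6, -3, -2, -1, -2/3, -1/3, 1/3, 2/3, 1, 2, 3, 6

-6, -3, -2, -1, -2/3, -1/3, 1/3, 2/3, 1, 2, 3, 6


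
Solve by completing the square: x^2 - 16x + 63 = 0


Start: x^2 - 16x + 63 = 0
Move constant: x^2 - 16x = -63
Half of -16 is -8, squared is 64
Add 64 to both sides: x^2 - 16x + 64 = 1
(x - 8)^2 = 1
x - 8 = ±1
x = 8 + 1 = 9 or x = 8 - 1 = 7

x = 7, x = 9


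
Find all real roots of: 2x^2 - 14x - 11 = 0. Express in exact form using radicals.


Using the quadratic formula: x = (-b ± sqrt(b^2 - 4ac)) / (2a)
Here a = 2, b = -14, c = -11
Discriminant = b^2 - 4ac = (-14)^2 - 4(2)(-11) = 196 + 88 = 284
Since discriminant = 284 > 0, there are two real roots.
x = (14 ± 2*sqrt(71)) / 4
Simplifying: x = (7 ± sqrt(71)) / 2
Numerically: x ≈ 7.7131 or x ≈ -0.7131

x = (7 + sqrt(71)) / 2 or x = (7 - sqrt(71)) / 2


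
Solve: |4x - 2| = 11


An absolute value equation |expr| = 11 gives two cases:
Case 1: 4x - 2 = 11
  4x = 13, so x = 13/4
Case 2: 4x - 2 = -11
  4x = -9, so x = -9/4

x = -9/4, x = 13/4


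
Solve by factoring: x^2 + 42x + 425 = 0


We need two numbers that multiply to 425 and add to 42.
Those numbers are 17 and 25 (since 17 * 25 = 425 and 17 + 25 = 42).
So x^2 + 42x + 425 = (x + 17)(x + 25) = 0
Setting each factor to zero: x = -17 or x = -25

x = -25, x = -17


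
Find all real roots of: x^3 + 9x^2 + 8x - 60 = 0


Let p(x) = x^3 + 9x^2 + 8x - 60. By the rational root theorem (leading coefficient 1), any rational root is an integer divisor of 60: try ±1, ±2, ... in turn.
Test x = 1: value = -42 ≠ 0.
Test x = -1: value = -60 ≠ 0.
Test x = 2: value = 0 ✓, so (x - 2) is a factor.
Synthetic division by (x - 2): bring down 1; 1(2) + 9 = 11; 11(2) + 8 = 30; 30(2) - 60 = 0 → quotient x^2 + 11x + 30, remainder 0.
Solve the quadratic x^2 + 11x + 30 = 0: discriminant = 11^2 - 4(1)(30) = 121 - 120 = 1.
sqrt(1) = 1, so x = (-11 ± 1)/2: x = -5 or x = -6.

x = -6, x = -5, x = 2


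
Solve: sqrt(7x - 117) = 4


Square both sides: 7x - 117 = 4^2 = 16
7x = 16 + 117 = 133
x = 19
Check: sqrt(7*19 - 117) = sqrt(16) = 4 ✓

x = 19


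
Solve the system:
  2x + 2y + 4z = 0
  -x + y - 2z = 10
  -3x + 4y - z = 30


Using Cramer's rule. Expand each determinant along the first row.
D  = 2*[1*(-1) - (-2)*4] - 2*[(-1)*(-1) - (-2)*(-3)] + 4*[(-1)*4 - 1*(-3)]
  = 2*(7) - 2*(-5) + 4*(-1) = 20
Dx = 0*[1*(-1) - (-2)*4] - 2*[10*(-1) - (-2)*30] + 4*[10*4 - 1*30]
  = 0*(7) - 2*(50) + 4*(10) = -60
Dy = 2*[10*(-1) - (-2)*30] - 0*[(-1)*(-1) - (-2)*(-3)] + 4*[(-1)*30 - 10*(-3)]
  = 2*(50) - 0*(-5) + 4*(0) = 100
Dz = 2*[1*30 - 10*4] - 2*[(-1)*30 - 10*(-3)] + 0*[(-1)*4 - 1*(-3)]
  = 2*(-10) - 2*(0) + 0*(-1) = -20
x = Dx/D = -60/20 = -3, y = Dy/D = 100/20 = 5, z = Dz/D = -20/20 = -1
Check eq1: (2)(-3) + (2)(5) + (4)(-1) = 0 = 0 ✓
Check eq2: (-1)(-3) + (1)(5) + (-2)(-1) = 10 = 10 ✓
Check eq3: (-3)(-3) + (4)(5) + (-1)(-1) = 30 = 30 ✓

x = -3, y = 5, z = -1


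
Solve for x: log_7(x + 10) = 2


Convert to exponential form: x + 10 = 7^2 = 49
x = 49 - 10 = 39
Check: log_7(39 + 10) = log_7(49) = log_7(49) = 2 ✓

x = 39


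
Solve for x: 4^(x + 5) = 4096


Express both sides with the same base.
4096 = 4^6
Since the bases match, equate exponents: x + 5 = 6
So x = 6 - (5) = 1

x = 1


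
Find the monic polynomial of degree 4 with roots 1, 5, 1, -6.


A monic polynomial with roots 1, 5, 1, -6 is:
p(x) = (x - 1)(x - 5)(x - 1)(x + 6)
After multiplying by (x - 1): x - 1
After multiplying by (x - 5): x^2 - 6x + 5
After multiplying by (x - 1): x^3 - 7x^2 + 11x - 5
After multiplying by (x + 6): x^4 - x^3 - 31x^2 + 61x - 30

x^4 - x^3 - 31x^2 + 61x - 30


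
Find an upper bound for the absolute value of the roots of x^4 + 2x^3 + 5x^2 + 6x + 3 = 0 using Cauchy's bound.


Cauchy's bound: all roots r satisfy |r| <= 1 + max(|a_i/a_n|) for i = 0,...,n-1
where a_n is the leading coefficient.

Coefficients: [1, 2, 5, 6, 3]
Leading coefficient a_n = 1
Ratios |a_i/a_n|: 2, 5, 6, 3
Maximum ratio: 6
Cauchy's bound: |r| <= 1 + 6 = 7

Upper bound = 7


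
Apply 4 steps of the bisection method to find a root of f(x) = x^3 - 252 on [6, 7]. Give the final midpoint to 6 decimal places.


f(x) = x^3 - 252
f(6) = -36 < 0
f(7) = 91 > 0

Step 1: midpoint = (6.000000 + 7.000000)/2 = 6.500000
  f(6.500000) = 22.625000
  f(mid) > 0, so root is in [6.000000, 6.500000]

Step 2: midpoint = (6.000000 + 6.500000)/2 = 6.250000
  f(6.250000) = -7.859375
  f(mid) < 0, so root is in [6.250000, 6.500000]

Step 3: midpoint = (6.250000 + 6.500000)/2 = 6.375000
  f(6.375000) = 7.083984
  f(mid) > 0, so root is in [6.250000, 6.375000]

Step 4: midpoint = (6.250000 + 6.375000)/2 = 6.312500
  f(6.312500) = -0.461670
  f(mid) < 0, so root is in [6.312500, 6.375000]

midpoint = 6.312500


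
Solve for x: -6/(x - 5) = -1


Multiply both sides by (x - 5): -6 = -1(x - 5)
Distribute: -6 = -x + 5
-x = -6 - 5 = -11
x = 11

x = 11


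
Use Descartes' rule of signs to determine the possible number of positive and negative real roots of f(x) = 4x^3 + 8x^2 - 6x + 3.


Descartes' rule of signs:

For positive roots, count sign changes in f(x) = 4x^3 + 8x^2 - 6x + 3:
Signs of coefficients: +, +, -, +
Number of sign changes: 2
Possible positive real roots: 2, 0

For negative roots, examine f(-x) = -4x^3 + 8x^2 + 6x + 3:
Signs of coefficients: -, +, +, +
Number of sign changes: 1
Possible negative real roots: 1

Positive roots: 2 or 0; Negative roots: 1


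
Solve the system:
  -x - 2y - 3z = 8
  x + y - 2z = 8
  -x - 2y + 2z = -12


Using Cramer's rule. Expand each determinant along the first row.
D  = (-1)*[1*2 - (-2)*(-2)] - (-2)*[1*2 - (-2)*(-1)] + (-3)*[1*(-2) - 1*(-1)]
  = (-1)*(-2) - (-2)*(0) + (-3)*(-1) = 5
Dx = 8*[1*2 - (-2)*(-2)] - (-2)*[8*2 - (-2)*(-12)] + (-3)*[8*(-2) - 1*(-12)]
  = 8*(-2) - (-2)*(-8) + (-3)*(-4) = -20
Dy = (-1)*[8*2 - (-2)*(-12)] - 8*[1*2 - (-2)*(-1)] + (-3)*[1*(-12) - 8*(-1)]
  = (-1)*(-8) - 8*(0) + (-3)*(-4) = 20
Dz = (-1)*[1*(-12) - 8*(-2)] - (-2)*[1*(-12) - 8*(-1)] + 8*[1*(-2) - 1*(-1)]
  = (-1)*(4) - (-2)*(-4) + 8*(-1) = -20
x = Dx/D = -20/5 = -4, y = Dy/D = 20/5 = 4, z = Dz/D = -20/5 = -4
Check eq1: (-1)(-4) + (-2)(4) + (-3)(-4) = 8 = 8 ✓
Check eq2: (1)(-4) + (1)(4) + (-2)(-4) = 8 = 8 ✓
Check eq3: (-1)(-4) + (-2)(4) + (2)(-4) = -12 = -12 ✓

x = -4, y = 4, z = -4


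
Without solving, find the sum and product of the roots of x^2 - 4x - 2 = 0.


By Vieta's formulas for ax^2 + bx + c = 0:
  Sum of roots = -b/a
  Product of roots = c/a

Here a = 1, b = -4, c = -2
Sum = -(-4)/1 = 4
Product = -2/1 = -2

Sum = 4, Product = -2


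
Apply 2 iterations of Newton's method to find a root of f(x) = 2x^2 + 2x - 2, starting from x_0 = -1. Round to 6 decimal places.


Newton's method: x_(n+1) = x_n - f(x_n)/f'(x_n)
f(x) = 2x^2 + 2x - 2
f'(x) = 4x + 2

Iteration 1:
  f(-1.000000) = -2.000000
  f'(-1.000000) = -2.000000
  x_1 = -1.000000 - (-2.000000)/(-2.000000) = -2.000000

Iteration 2:
  f(-2.000000) = 2.000000
  f'(-2.000000) = -6.000000
  x_2 = -2.000000 - (2.000000)/(-6.000000) = -1.666667

x_2 = -1.666667


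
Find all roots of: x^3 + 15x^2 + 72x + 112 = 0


Let p(x) = x^3 + 15x^2 + 72x + 112. By the rational root theorem (leading coefficient 1), any rational root is an integer divisor of 112: try ±1, ±2, ... in turn.
Test x = 1: value = 200 ≠ 0.
Test x = -1: value = 54 ≠ 0.
Test x = 2: value = 324 ≠ 0.
Test x = -2: value = 20 ≠ 0.
Test x = 4: value = 704 ≠ 0.
Test x = -4: value = 0 ✓, so (x + 4) is a factor.
Synthetic division by (x + 4): bring down 1; 1(-4) + 15 = 11; 11(-4) + 72 = 28; 28(-4) + 112 = 0 → quotient x^2 + 11x + 28, remainder 0.
Solve the quadratic x^2 + 11x + 28 = 0: discriminant = 11^2 - 4(1)(28) = 121 - 112 = 9.
sqrt(9) = 3, so x = (-11 ± 3)/2: x = -4 or x = -7.
Collecting all roots found:

x = -7, x = -4 (multiplicity 2)


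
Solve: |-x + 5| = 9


An absolute value equation |expr| = 9 gives two cases:
Case 1: -x + 5 = 9
  -x = 4, so x = -4
Case 2: -x + 5 = -9
  -x = -14, so x = 14

x = -4, x = 14


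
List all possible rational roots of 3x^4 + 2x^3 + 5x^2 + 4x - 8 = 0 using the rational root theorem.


Rational root theorem: possible roots are ±p/q where:
  p divides the constant term (-8): p ∈ {1, 2, 4, 8}
  q divides the leading coefficient (3): q ∈ {1, 3}

All possible rational roots: -8, -4, -8/3, -2, -4/3, -1, -2/3, -1/3, 1/3, 2/3, 1, 4/3, 2, 8/3, 4, 8

-8, -4, -8/3, -2, -4/3, -1, -2/3, -1/3, 1/3, 2/3, 1, 4/3, 2, 8/3, 4, 8


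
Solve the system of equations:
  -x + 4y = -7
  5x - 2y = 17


Using Cramer's rule:
Determinant D = (-1)(-2) - (5)(4) = 2 - 20 = -18
Dx = (-7)(-2) - (17)(4) = 14 - 68 = -54
Dy = (-1)(17) - (5)(-7) = -17 + 35 = 18
x = Dx/D = -54/-18 = 3
y = Dy/D = 18/-18 = -1

x = 3, y = -1


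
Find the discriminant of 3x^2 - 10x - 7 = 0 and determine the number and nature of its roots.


For ax^2 + bx + c = 0, discriminant D = b^2 - 4ac
Here a = 3, b = -10, c = -7
D = (-10)^2 - 4(3)(-7) = 100 + 84 = 184

D = 184 > 0 but not a perfect square
The equation has 2 distinct real irrational roots.

Discriminant = 184, 2 distinct real irrational roots


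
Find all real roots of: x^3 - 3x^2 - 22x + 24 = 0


Let p(x) = x^3 - 3x^2 - 22x + 24. By the rational root theorem (leading coefficient 1), any rational root is an integer divisor of 24: try ±1, ±2, ... in turn.
Test x = 1: value = 0 ✓, so (x - 1) is a factor.
Synthetic division by (x - 1): bring down 1; 1(1) - 3 = -2; (-2)(1) - 22 = -24; (-24)(1) + 24 = 0 → quotient x^2 - 2x - 24, remainder 0.
Solve the quadratic x^2 - 2x - 24 = 0: discriminant = (-2)^2 - 4(1)(-24) = 4 + 96 = 100.
sqrt(100) = 10, so x = (2 ± 10)/2: x = 6 or x = -4.

x = -4, x = 1, x = 6


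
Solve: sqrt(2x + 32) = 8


Square both sides: 2x + 32 = 8^2 = 64
2x = 64 - 32 = 32
x = 16
Check: sqrt(2*16 + 32) = sqrt(64) = 8 ✓

x = 16


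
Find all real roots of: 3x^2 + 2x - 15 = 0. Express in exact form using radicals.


Using the quadratic formula: x = (-b ± sqrt(b^2 - 4ac)) / (2a)
Here a = 3, b = 2, c = -15
Discriminant = b^2 - 4ac = 2^2 - 4(3)(-15) = 4 + 180 = 184
Since discriminant = 184 > 0, there are two real roots.
x = (-2 ± 2*sqrt(46)) / 6
Simplifying: x = (-1 ± sqrt(46)) / 3
Numerically: x ≈ 1.9274 or x ≈ -2.5941

x = (-1 + sqrt(46)) / 3 or x = (-1 - sqrt(46)) / 3


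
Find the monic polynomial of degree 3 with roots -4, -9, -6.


A monic polynomial with roots -4, -9, -6 is:
p(x) = (x + 4)(x + 9)(x + 6)
After multiplying by (x + 4): x + 4
After multiplying by (x + 9): x^2 + 13x + 36
After multiplying by (x + 6): x^3 + 19x^2 + 114x + 216

x^3 + 19x^2 + 114x + 216


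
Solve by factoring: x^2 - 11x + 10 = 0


We need two numbers that multiply to 10 and add to -11.
Those numbers are -10 and -1 (since (-10) * (-1) = 10 and (-10) + (-1) = -11).
So x^2 - 11x + 10 = (x - 10)(x - 1) = 0
Setting each factor to zero: x = 10 or x = 1

x = 1, x = 10


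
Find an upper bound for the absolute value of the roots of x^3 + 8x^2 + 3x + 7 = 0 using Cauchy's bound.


Cauchy's bound: all roots r satisfy |r| <= 1 + max(|a_i/a_n|) for i = 0,...,n-1
where a_n is the leading coefficient.

Coefficients: [1, 8, 3, 7]
Leading coefficient a_n = 1
Ratios |a_i/a_n|: 8, 3, 7
Maximum ratio: 8
Cauchy's bound: |r| <= 1 + 8 = 9

Upper bound = 9


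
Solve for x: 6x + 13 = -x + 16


Starting with: 6x + 13 = -x + 16
Move all x terms to left: (6 + 1)x = 16 - 13
Simplify: 7x = 3
Divide both sides by 7: x = 3/7

x = 3/7


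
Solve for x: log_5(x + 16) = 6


Convert to exponential form: x + 16 = 5^6 = 15625
x = 15625 - 16 = 15609
Check: log_5(15609 + 16) = log_5(15625) = log_5(15625) = 6 ✓

x = 15609


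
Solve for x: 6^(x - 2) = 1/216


Express both sides with the same base.
1/216 = 6^(-3)
Since the bases match, equate exponents: x - 2 = -3
So x = -3 - (-2) = -1

x = -1


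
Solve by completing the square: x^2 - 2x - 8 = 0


Start: x^2 - 2x - 8 = 0
Move constant: x^2 - 2x = 8
Half of -2 is -1, squared is 1
Add 1 to both sides: x^2 - 2x + 1 = 9
(x - 1)^2 = 9
x - 1 = ±3
x = 1 + 3 = 4 or x = 1 - 3 = -2

x = -2, x = 4


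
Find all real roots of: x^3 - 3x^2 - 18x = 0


The constant term is 0, so x = 0 is a root. Factor out x:
  x(x^2 - 3x - 18) = 0
Solve the quadratic x^2 - 3x - 18 = 0: discriminant = (-3)^2 - 4(1)(-18) = 9 + 72 = 81.
sqrt(81) = 9, so x = (3 ± 9)/2: x = 6 or x = -3.

x = -3, x = 0, x = 6


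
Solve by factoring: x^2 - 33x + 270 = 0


We need two numbers that multiply to 270 and add to -33.
Those numbers are -15 and -18 (since (-15) * (-18) = 270 and (-15) + (-18) = -33).
So x^2 - 33x + 270 = (x - 15)(x - 18) = 0
Setting each factor to zero: x = 15 or x = 18

x = 15, x = 18


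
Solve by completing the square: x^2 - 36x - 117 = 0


Start: x^2 - 36x - 117 = 0
Move constant: x^2 - 36x = 117
Half of -36 is -18, squared is 324
Add 324 to both sides: x^2 - 36x + 324 = 441
(x - 18)^2 = 441
x - 18 = ±21
x = 18 + 21 = 39 or x = 18 - 21 = -3

x = -3, x = 39


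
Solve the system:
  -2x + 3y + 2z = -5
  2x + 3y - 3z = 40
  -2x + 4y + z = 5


Using Cramer's rule. Expand each determinant along the first row.
D  = (-2)*[3*1 - (-3)*4] - 3*[2*1 - (-3)*(-2)] + 2*[2*4 - 3*(-2)]
  = (-2)*(15) - 3*(-4) + 2*(14) = 10
Dx = (-5)*[3*1 - (-3)*4] - 3*[40*1 - (-3)*5] + 2*[40*4 - 3*5]
  = (-5)*(15) - 3*(55) + 2*(145) = 50
Dy = (-2)*[40*1 - (-3)*5] - (-5)*[2*1 - (-3)*(-2)] + 2*[2*5 - 40*(-2)]
  = (-2)*(55) - (-5)*(-4) + 2*(90) = 50
Dz = (-2)*[3*5 - 40*4] - 3*[2*5 - 40*(-2)] + (-5)*[2*4 - 3*(-2)]
  = (-2)*(-145) - 3*(90) + (-5)*(14) = -50
x = Dx/D = 50/10 = 5, y = Dy/D = 50/10 = 5, z = Dz/D = -50/10 = -5
Check eq1: (-2)(5) + (3)(5) + (2)(-5) = -5 = -5 ✓
Check eq2: (2)(5) + (3)(5) + (-3)(-5) = 40 = 40 ✓
Check eq3: (-2)(5) + (4)(5) + (1)(-5) = 5 = 5 ✓

x = 5, y = 5, z = -5
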